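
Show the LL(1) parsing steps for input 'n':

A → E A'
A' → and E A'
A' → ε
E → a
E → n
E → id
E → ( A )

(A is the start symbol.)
LL(1) parsing maintains a stack (initially the start symbol over $) and the input. At each step: if the stack top is a terminal, match it against the current input token; if it is a non-terminal N, replace it with the RHS of M[N, lookahead] (the unique production whose predict set contains the lookahead).

Stack is shown with the top on the left.

Stack   Input  Action
---------------------
A $     n $    output A → E A'
E A' $  n $    output E → n
n A' $  n $    match 'n'
A' $    $      output A' → ε
$       $      accept

The string is accepted.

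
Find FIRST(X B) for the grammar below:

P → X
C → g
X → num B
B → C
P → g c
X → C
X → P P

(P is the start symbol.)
FIRST sets of the non-terminals involved (from the grammar, by fixed-point iteration):
  FIRST(X) = { 'g', 'num' }

To compute FIRST(X B), process the symbols left to right:
Symbol X is a non-terminal. Add FIRST(X) \ {ε} = { 'g', 'num' }
X is not nullable (ε ∉ FIRST(X)), so stop here.
FIRST(X B) = { 'g', 'num' }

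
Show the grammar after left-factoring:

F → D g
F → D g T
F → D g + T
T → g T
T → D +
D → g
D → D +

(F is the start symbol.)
Left-factoring transforms A → αβ₁ | αβ₂ into A → αA' and A' → β₁ | β₂
(α is the longest common prefix among the alternatives). Repeat until
no nonterminal has two alternatives with a common prefix.

Round 1: F has alternatives sharing prefix 'D g'. Introduce F': F → D g F'
  Add: F' → ε
  Add: F' → T
  Add: F' → + T

No remaining common prefixes — done.

Resulting grammar:
F → D g F'
F' → ε
F' → T
F' → + T
T → g T
T → D +
D → g
D → D +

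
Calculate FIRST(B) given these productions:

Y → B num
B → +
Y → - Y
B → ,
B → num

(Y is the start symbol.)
{ '+', ',', 'num' }

From B → +:
  - '+' is a terminal: add '+' and stop
From B → ,:
  - ',' is a terminal: add ',' and stop
From B → num:
  - num is a terminal: add 'num' and stop

Collecting: FIRST(B) = { '+', ',', 'num' }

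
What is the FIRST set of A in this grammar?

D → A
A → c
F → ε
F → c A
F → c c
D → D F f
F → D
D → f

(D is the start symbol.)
{ 'c' }

To compute FIRST(A), examine every production with A on the left-hand side, reading each right-hand side left to right until a non-nullable symbol is reached.

From A → c:
  - c is a terminal: add 'c' and stop

Collecting: FIRST(A) = { 'c' }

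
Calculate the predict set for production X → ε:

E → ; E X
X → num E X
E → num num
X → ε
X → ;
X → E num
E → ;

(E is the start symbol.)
PREDICT(X → ε) = (FIRST(RHS) \ {ε}) ∪ (FOLLOW(X) if ε ∈ FIRST(RHS), i.e. RHS ⇒* ε)
The right-hand side is ε (FIRST(ε) = { ε }), so the predict set is FOLLOW(X) = { $, ';', 'num' }
PREDICT(X → ε) = { $, ';', 'num' }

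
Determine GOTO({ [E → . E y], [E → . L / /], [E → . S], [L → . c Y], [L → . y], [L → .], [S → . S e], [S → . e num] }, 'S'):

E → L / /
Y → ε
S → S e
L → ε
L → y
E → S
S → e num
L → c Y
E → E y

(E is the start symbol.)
GOTO(I, 'S') = CLOSURE({ [A → αX.β] : [A → α.Xβ] ∈ I, X = 'S' })

Items with dot before 'S', with the dot advanced:
  [E → . S] → [E → S .]
  [S → . S e] → [S → S . e]
Closure adds nothing (no advanced item has the dot before a non-terminal).

GOTO = { [E → S .], [S → S . e] }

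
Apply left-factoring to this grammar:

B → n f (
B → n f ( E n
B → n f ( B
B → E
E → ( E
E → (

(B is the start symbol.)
Left-factoring transforms A → αβ₁ | αβ₂ into A → αA' and A' → β₁ | β₂
(α is the longest common prefix among the alternatives). Repeat until
no nonterminal has two alternatives with a common prefix.

Round 1: B has alternatives sharing prefix 'n f ('. Introduce B': B → n f ( B'
  Add: B' → ε
  Add: B' → E n
  Add: B' → B

Round 2: E has alternatives sharing prefix '('. Introduce E': E → ( E'
  Add: E' → E
  Add: E' → ε

No remaining common prefixes — done.

Resulting grammar:
B → n f ( B'
B' → ε
B' → E n
B' → B
B → E
E → ( E'
E' → E
E' → ε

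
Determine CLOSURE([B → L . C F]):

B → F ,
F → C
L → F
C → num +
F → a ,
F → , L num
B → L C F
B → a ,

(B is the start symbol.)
Start with: [B → L . C F]
  [B → L . C F] has the dot before C: add [C → . num +]
No further items can be added.

CLOSURE = { [B → L . C F], [C → . num +] }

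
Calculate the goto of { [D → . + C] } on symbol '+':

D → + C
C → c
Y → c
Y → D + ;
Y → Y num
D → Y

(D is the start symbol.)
GOTO(I, '+') = CLOSURE({ [A → αX.β] : [A → α.Xβ] ∈ I, X = '+' })

Items with dot before '+', with the dot advanced:
  [D → . + C] → [D → + . C]
Closure of the advanced items:
  [D → + . C] has the dot before C: add [C → . c]

GOTO = { [C → . c], [D → + . C] }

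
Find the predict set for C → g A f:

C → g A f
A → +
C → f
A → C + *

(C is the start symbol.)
{ 'g' }

PREDICT(C → g A f) = (FIRST(RHS) \ {ε}) ∪ (FOLLOW(C) if ε ∈ FIRST(RHS), i.e. RHS ⇒* ε)
FIRST(g A f) = { 'g' }
ε ∉ FIRST(g A f), so FOLLOW(C) is not added.
PREDICT(C → g A f) = { 'g' }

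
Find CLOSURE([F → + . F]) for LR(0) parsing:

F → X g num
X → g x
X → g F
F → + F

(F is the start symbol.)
Start with: [F → + . F]
  [F → + . F] has the dot before F: add [F → . X g num], [F → . + F]
  [F → . X g num] has the dot before X: add [X → . g x], [X → . g F]
No further items can be added.

CLOSURE = { [F → + . F], [F → . + F], [F → . X g num], [X → . g F], [X → . g x] }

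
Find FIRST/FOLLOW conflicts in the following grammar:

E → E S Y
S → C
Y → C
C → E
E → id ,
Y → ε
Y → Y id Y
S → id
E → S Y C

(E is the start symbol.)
Yes. Y → C with FOLLOW(Y) on { 'id' }; Y → Y id Y with FOLLOW(Y) on { 'id' }

A FIRST/FOLLOW conflict occurs when a non-terminal N has a nullable alternative N → β (β ⇒* ε) and another alternative N → α with FIRST(α) ∩ FOLLOW(N) ≠ ∅: on such a lookahead the parser cannot decide between expanding α and letting N vanish via β.

Nullable non-terminals: Y.
FIRST sets used below: FIRST(C) = { 'id' }, FIRST(Y) = { 'id', ε }

Y: nullable alternative(s) Y → ε; FOLLOW(Y) = { $, 'id' }
  Y → C: FIRST \ {ε} = { 'id' } — overlaps FOLLOW(Y) on { 'id' }: CONFLICT
  Y → ε: FIRST \ {ε} = { } — this is the only nullable alternative, skip
  Y → Y id Y: FIRST \ {ε} = { 'id' } — overlaps FOLLOW(Y) on { 'id' }: CONFLICT

C, E, S have no nullable alternative, so no FIRST/FOLLOW check is needed there.

So the grammar has 2 FIRST/FOLLOW conflicts (marked CONFLICT above).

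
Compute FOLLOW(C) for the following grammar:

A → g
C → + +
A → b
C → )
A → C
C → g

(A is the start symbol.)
{ $ }

In A → C: C is at the end, add FOLLOW(A)

The FOLLOW sets referred to above (computed the same way, to a fixed point):
  FOLLOW(A) = { $ }

Taking the union: FOLLOW(C) = { $ }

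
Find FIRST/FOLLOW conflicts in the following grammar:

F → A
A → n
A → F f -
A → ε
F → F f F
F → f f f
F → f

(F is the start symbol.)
A FIRST/FOLLOW conflict occurs when a non-terminal N has a nullable alternative N → β (β ⇒* ε) and another alternative N → α with FIRST(α) ∩ FOLLOW(N) ≠ ∅: on such a lookahead the parser cannot decide between expanding α and letting N vanish via β.

Nullable non-terminals: A, F.
FIRST sets used below: FIRST(F) = { 'f', 'n', ε }, FIRST(A) = { 'f', 'n', ε }

A: nullable alternative(s) A → ε; FOLLOW(A) = { $, 'f' }
  A → n: FIRST \ {ε} = { 'n' } — disjoint from FOLLOW(A)
  A → F f -: FIRST \ {ε} = { 'f', 'n' } — overlaps FOLLOW(A) on { 'f' }: CONFLICT
  A → ε: FIRST \ {ε} = { } — this is the only nullable alternative, skip

F: nullable alternative(s) F → A; FOLLOW(F) = { $, 'f' }
  F → A: FIRST \ {ε} = { 'f', 'n' } — this is the only nullable alternative, skip
  F → F f F: FIRST \ {ε} = { 'f', 'n' } — overlaps FOLLOW(F) on { 'f' }: CONFLICT
  F → f f f: FIRST \ {ε} = { 'f' } — overlaps FOLLOW(F) on { 'f' }: CONFLICT
  F → f: FIRST \ {ε} = { 'f' } — overlaps FOLLOW(F) on { 'f' }: CONFLICT

So the grammar has 4 FIRST/FOLLOW conflicts (marked CONFLICT above).

Answer: Yes. F → F f F with FOLLOW(F) on { 'f' }; F → f f f with FOLLOW(F) on { 'f' }; F → f with FOLLOW(F) on { 'f' }; A → F f '-' with FOLLOW(A) on { 'f' }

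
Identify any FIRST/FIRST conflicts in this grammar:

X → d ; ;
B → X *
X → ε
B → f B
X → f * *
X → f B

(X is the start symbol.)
Yes. X → f '*' '*' / X → f B on { 'f' }; B → X '*' / B → f B on { 'f' }

FIRST sets of the non-terminals at (or reachable through a nullable prefix from) the front of some alternative:
  FIRST(X) = { 'd', 'f', ε }

Productions for X:
  X → d ; ;: FIRST = { 'd' }
  X → ε: FIRST = { ε }
  X → f * *: FIRST = { 'f' }
  X → f B: FIRST = { 'f' }
Productions for B:
  B → X *: FIRST = { '*', 'd', 'f' }
  B → f B: FIRST = { 'f' }

Conflict for X: X → f * * and X → f B
  Overlap: { 'f' }
Conflict for B: B → X * and B → f B
  Overlap: { 'f' }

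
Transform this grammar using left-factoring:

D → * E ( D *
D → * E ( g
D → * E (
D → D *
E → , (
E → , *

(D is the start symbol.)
Left-factoring transforms A → αβ₁ | αβ₂ into A → αA' and A' → β₁ | β₂
(α is the longest common prefix among the alternatives). Repeat until
no nonterminal has two alternatives with a common prefix.

Round 1: D has alternatives sharing prefix '* E ('. Introduce D': D → * E ( D'
  Add: D' → D *
  Add: D' → g
  Add: D' → ε

Round 2: E has alternatives sharing prefix ','. Introduce E': E → , E'
  Add: E' → (
  Add: E' → *

No remaining common prefixes — done.

Resulting grammar:
D → * E ( D'
D' → D *
D' → g
D' → ε
D → D *
E → , E'
E' → (
E' → *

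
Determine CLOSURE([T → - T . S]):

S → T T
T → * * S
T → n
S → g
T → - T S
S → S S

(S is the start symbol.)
{ [S → . S S], [S → . T T], [S → . g], [T → - T . S], [T → . * * S], [T → . - T S], [T → . n] }

To compute CLOSURE, for each item [A → α.Bβ] where B is a non-terminal, add [B → .γ] for all productions B → γ; repeat for the newly added items until nothing changes.

Start with: [T → - T . S]
  [T → - T . S] has the dot before S: add [S → . T T], [S → . g], [S → . S S]
  [S → . T T] has the dot before T: add [T → . * * S], [T → . n], [T → . - T S]
No further items can be added.

CLOSURE = { [S → . S S], [S → . T T], [S → . g], [T → - T . S], [T → . * * S], [T → . - T S], [T → . n] }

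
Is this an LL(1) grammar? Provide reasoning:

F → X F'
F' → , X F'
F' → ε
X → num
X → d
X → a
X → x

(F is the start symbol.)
Yes, the grammar is LL(1).

Relevant sets:
  FOLLOW(F') = { $ }

For F':
  PREDICT(F' → ',' X F') = { ',' }
  PREDICT(F' → ε) = { $ }
For X:
  PREDICT(X → num) = { 'num' }
  PREDICT(X → d) = { 'd' }
  PREDICT(X → a) = { 'a' }
  PREDICT(X → x) = { 'x' }
F has a single production, so nothing to check there.

All predict sets are disjoint. The grammar IS LL(1).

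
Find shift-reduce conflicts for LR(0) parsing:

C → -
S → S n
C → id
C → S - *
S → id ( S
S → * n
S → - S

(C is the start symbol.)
Augment with C' → C and build the canonical LR(0) collection (I0 = CLOSURE({[C' → . C]}), then GOTO on every symbol after a dot until no new states appear). It has 15 states:
  I0: { [C → . -], [C → . S - *], [C → . id], [C' → . C], [S → . * n], [S → . - S], [S → . S n], [S → . id ( S] }  — shift
  I1: { [S → * . n] }  — shift
  I2: { [C → - .], [S → - . S], [S → . * n], [S → . - S], [S → . S n], [S → . id ( S] }  — shift, reduce
  I3: { [C' → C .] }  — accept
  I4: { [C → S . - *], [S → S . n] }  — shift
  I5: { [C → id .], [S → id . ( S] }  — shift, reduce
  I6: { [S → . * n], [S → . - S], [S → . S n], [S → . id ( S], [S → id ( . S] }  — shift
  I7: { [S → - . S], [S → . * n], [S → . - S], [S → . S n], [S → . id ( S] }  — shift
  I8: { [S → S . n], [S → id ( S .] }  — shift, reduce
  I9: { [S → id . ( S] }  — shift
  I10: { [S → S n .] }  — reduce
  I11: { [S → - S .], [S → S . n] }  — shift, reduce
  I12: { [C → S - . *] }  — shift
  I13: { [C → S - * .] }  — reduce
  I14: { [S → * n .] }  — reduce

I2 contains reduce item [C → - .] and shift items [S → . * n], [S → . - S], [S → . id ( S] — shift-reduce conflict.
I5 contains reduce item [C → id .] and shift item [S → id . ( S] — shift-reduce conflict.
I8 contains reduce item [S → id ( S .] and shift item [S → S . n] — shift-reduce conflict.
I11 contains reduce item [S → - S .] and shift item [S → S . n] — shift-reduce conflict.

Answer: Yes — I2: [C → - .] vs [S → . * n]; I5: [C → id .] vs [S → id . ( S]; I8: [S → id ( S .] vs [S → S . n]; I11: [S → - S .] vs [S → S . n]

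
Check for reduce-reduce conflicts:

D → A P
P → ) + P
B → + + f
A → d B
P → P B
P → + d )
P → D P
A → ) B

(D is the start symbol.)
A reduce-reduce conflict occurs when an LR(0) state has two complete items [A → α .] and [B → β .] — both call for a reduction, and with no lookahead the parser cannot choose between them.

Augment with D' → D and build the canonical LR(0) collection (I0 = CLOSURE({[D' → . D]}), then GOTO on every symbol after a dot until no new states appear). It has 21 states:
  I0: { [A → . ) B], [A → . d B], [D → . A P], [D' → . D] }  — shift
  I1: { [A → ) . B], [B → . + + f] }  — shift
  I2: { [A → . ) B], [A → . d B], [D → . A P], [D → A . P], [P → . ) + P], [P → . + d )], [P → . D P], [P → . P B] }  — shift
  I3: { [D' → D .] }  — accept
  I4: { [A → d . B], [B → . + + f] }  — shift
  I5: { [B → + . + f] }  — shift
  I6: { [A → d B .] }  — reduce
  I7: { [B → + + . f] }  — shift
  I8: { [B → + + f .] }  — reduce
  I9: { [A → ) . B], [B → . + + f], [P → ) . + P] }  — shift
  I10: { [P → + . d )] }  — shift
  I11: { [A → . ) B], [A → . d B], [D → . A P], [P → . ) + P], [P → . + d )], [P → . D P], [P → . P B], [P → D . P] }  — shift
  I12: { [B → . + + f], [D → A P .], [P → P . B] }  — shift, reduce
  I13: { [P → P B .] }  — reduce
  I14: { [B → . + + f], [P → D P .], [P → P . B] }  — shift, reduce
  I15: { [P → + d . )] }  — shift
  I16: { [P → + d ) .] }  — reduce
  I17: { [A → . ) B], [A → . d B], [B → + . + f], [D → . A P], [P → ) + . P], [P → . ) + P], [P → . + d )], [P → . D P], [P → . P B] }  — shift
  I18: { [A → ) B .] }  — reduce
  I19: { [B → + + . f], [P → + . d )] }  — shift
  I20: { [B → . + + f], [P → ) + P .], [P → P . B] }  — shift, reduce

No state contains more than one complete item.

Answer: No reduce-reduce conflicts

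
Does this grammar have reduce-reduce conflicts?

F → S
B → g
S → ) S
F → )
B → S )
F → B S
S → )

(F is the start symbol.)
Yes — I1: [F → ) .] vs [S → ) .]

Augment with F' → F and build the canonical LR(0) collection (I0 = CLOSURE({[F' → . F]}), then GOTO on every symbol after a dot until no new states appear). It has 10 states:
  I0: { [B → . S )], [B → . g], [F → . )], [F → . B S], [F → . S], [F' → . F], [S → . ) S], [S → . )] }  — shift
  I1: { [F → ) .], [S → ) . S], [S → ) .], [S → . ) S], [S → . )] }  — shift, 2 reduces
  I2: { [F → B . S], [S → . ) S], [S → . )] }  — shift
  I3: { [F' → F .] }  — accept
  I4: { [B → S . )], [F → S .] }  — shift, reduce
  I5: { [B → g .] }  — reduce
  I6: { [B → S ) .] }  — reduce
  I7: { [S → ) . S], [S → ) .], [S → . ) S], [S → . )] }  — shift, reduce
  I8: { [F → B S .] }  — reduce
  I9: { [S → ) S .] }  — reduce

I1 contains complete items [F → ) .], [S → ) .] — reduce-reduce conflict.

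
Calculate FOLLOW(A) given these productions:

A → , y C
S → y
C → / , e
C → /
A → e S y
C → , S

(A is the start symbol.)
To compute FOLLOW(A), find every occurrence of A on a right-hand side N → α A β: add FIRST(β) \ {ε}, and if β is empty or nullable also add FOLLOW(N). Iterate to a fixed point.

A is the start symbol, so $ ∈ FOLLOW(A).
A does not occur on any right-hand side.

Taking the union: FOLLOW(A) = { $ }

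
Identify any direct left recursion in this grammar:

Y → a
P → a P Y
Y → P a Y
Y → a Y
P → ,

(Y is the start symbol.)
Y → a: starts with a
P → a P Y: starts with a
Y → P a Y: starts with P
Y → a Y: starts with a
P → ,: starts with ','

No direct left recursion found.

Answer: No direct left recursion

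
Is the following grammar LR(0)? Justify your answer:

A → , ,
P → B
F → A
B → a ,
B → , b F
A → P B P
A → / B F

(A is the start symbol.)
A grammar is LR(0) if no state in the canonical LR(0) collection has:
  - both a shift item (dot before a terminal) and a complete item (shift-reduce conflict), or
  - two or more complete items (reduce-reduce conflict; the accept item [A' → A .] counts as a complete item here).

Augment with A' → A and build the canonical LR(0) collection (I0 = CLOSURE({[A' → . A]}), then GOTO on every symbol after a dot until no new states appear). It has 17 states:
  I0: { [A → . , ,], [A → . / B F], [A → . P B P], [A' → . A], [B → . , b F], [B → . a ,], [P → . B] }  — shift
  I1: { [A → , . ,], [B → , . b F] }  — shift
  I2: { [A → / . B F], [B → . , b F], [B → . a ,] }  — shift
  I3: { [A' → A .] }  — accept
  I4: { [P → B .] }  — reduce
  I5: { [A → P . B P], [B → . , b F], [B → . a ,] }  — shift
  I6: { [B → a . ,] }  — shift
  I7: { [B → a , .] }  — reduce
  I8: { [B → , . b F] }  — shift
  I9: { [A → P B . P], [B → . , b F], [B → . a ,], [P → . B] }  — shift
  I10: { [A → P B P .] }  — reduce
  I11: { [A → . , ,], [A → . / B F], [A → . P B P], [B → , b . F], [B → . , b F], [B → . a ,], [F → . A], [P → . B] }  — shift
  I12: { [F → A .] }  — reduce
  I13: { [B → , b F .] }  — reduce
  I14: { [A → . , ,], [A → . / B F], [A → . P B P], [A → / B . F], [B → . , b F], [B → . a ,], [F → . A], [P → . B] }  — shift
  I15: { [A → / B F .] }  — reduce
  I16: { [A → , , .] }  — reduce

Every state is either a pure shift/goto state or contains exactly one complete item and nothing to shift — no conflicts. The grammar is LR(0).

Answer: Yes, the grammar is LR(0)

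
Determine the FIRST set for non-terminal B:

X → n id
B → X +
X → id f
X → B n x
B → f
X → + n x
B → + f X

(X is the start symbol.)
FIRST sets of the other non-terminals involved (by the same procedure, iterated to a fixed point):
  FIRST(X) = { '+', 'f', 'id', 'n' }

From B → X +:
  - X is a non-terminal: add FIRST(X) \ {ε} = { '+', 'f', 'id', 'n' }
    X is not nullable, so stop
From B → f:
  - f is a terminal: add 'f' and stop
From B → + f X:
  - '+' is a terminal: add '+' and stop

Collecting: FIRST(B) = { '+', 'f', 'id', 'n' }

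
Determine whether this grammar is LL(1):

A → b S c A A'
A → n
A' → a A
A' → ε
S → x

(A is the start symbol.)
Relevant sets:
  FOLLOW(A') = { $, 'a' }

For A:
  PREDICT(A → b S c A A') = { 'b' }
  PREDICT(A → n) = { 'n' }
For A':
  PREDICT(A' → a A) = { 'a' }
  PREDICT(A' → ε) = { $, 'a' }
S has a single production, so nothing to check there.

Conflict found: Predict set conflict for A': { 'a' }
The grammar is NOT LL(1).

Answer: No. Predict set conflict for A': { 'a' }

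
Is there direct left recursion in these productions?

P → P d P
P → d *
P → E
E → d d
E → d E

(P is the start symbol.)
Direct left recursion occurs when N → N α for some non-terminal N (the right-hand side begins with the left-hand side itself).

P → P d P: LEFT RECURSIVE (starts with P)
P → d *: starts with d
P → E: starts with E
E → d d: starts with d
E → d E: starts with d

The grammar has direct left recursion on: P.

Answer: Yes, P is left-recursive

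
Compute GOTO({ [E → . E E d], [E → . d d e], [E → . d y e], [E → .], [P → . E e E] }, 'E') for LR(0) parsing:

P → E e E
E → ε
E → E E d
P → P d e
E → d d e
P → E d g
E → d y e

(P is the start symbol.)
GOTO(I, 'E') = CLOSURE({ [A → αX.β] : [A → α.Xβ] ∈ I, X = 'E' })

Items with dot before 'E', with the dot advanced:
  [E → . E E d] → [E → E . E d]
  [P → . E e E] → [P → E . e E]
Closure of the advanced items:
  [E → E . E d] has the dot before E: add [E → .], [E → . E E d], [E → . d d e], [E → . d y e]

GOTO = { [E → . E E d], [E → . d d e], [E → . d y e], [E → .], [E → E . E d], [P → E . e E] }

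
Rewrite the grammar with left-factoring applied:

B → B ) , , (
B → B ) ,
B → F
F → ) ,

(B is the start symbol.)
Left-factoring transforms A → αβ₁ | αβ₂ into A → αA' and A' → β₁ | β₂
(α is the longest common prefix among the alternatives). Repeat until
no nonterminal has two alternatives with a common prefix.

Round 1: B has alternatives sharing prefix 'B ) ,'. Introduce B': B → B ) , B'
  Add: B' → , (
  Add: B' → ε

No remaining common prefixes — done.

Resulting grammar:
B → B ) , B'
B' → , (
B' → ε
B → F
F → ) ,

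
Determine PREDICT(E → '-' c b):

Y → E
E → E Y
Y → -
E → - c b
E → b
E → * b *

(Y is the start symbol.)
PREDICT(E → '-' c b) = (FIRST(RHS) \ {ε}) ∪ (FOLLOW(E) if ε ∈ FIRST(RHS), i.e. RHS ⇒* ε)
FIRST('-' c b) = { '-' }
ε ∉ FIRST('-' c b), so FOLLOW(E) is not added.
PREDICT(E → '-' c b) = { '-' }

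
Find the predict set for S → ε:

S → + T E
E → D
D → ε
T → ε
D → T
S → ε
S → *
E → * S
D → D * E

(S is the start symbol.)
PREDICT(S → ε) = (FIRST(RHS) \ {ε}) ∪ (FOLLOW(S) if ε ∈ FIRST(RHS), i.e. RHS ⇒* ε)
The right-hand side is ε (FIRST(ε) = { ε }), so the predict set is FOLLOW(S) = { $, '*' }
PREDICT(S → ε) = { $, '*' }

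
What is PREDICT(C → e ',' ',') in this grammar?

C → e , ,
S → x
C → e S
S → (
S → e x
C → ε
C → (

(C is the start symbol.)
PREDICT(C → e ',' ',') = (FIRST(RHS) \ {ε}) ∪ (FOLLOW(C) if ε ∈ FIRST(RHS), i.e. RHS ⇒* ε)
FIRST(e ',' ',') = { 'e' }
ε ∉ FIRST(e ',' ','), so FOLLOW(C) is not added.
PREDICT(C → e ',' ',') = { 'e' }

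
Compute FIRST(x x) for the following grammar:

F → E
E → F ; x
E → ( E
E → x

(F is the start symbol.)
{ 'x' }

To compute FIRST(x x), process the symbols left to right:
Symbol x is a terminal. Add 'x' and stop.
FIRST(x x) = { 'x' }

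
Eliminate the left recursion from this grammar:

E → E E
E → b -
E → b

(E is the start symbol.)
E → b - E'
E → b E'
E' → E E'
E' → ε

E is directly left-recursive. The standard transformation for
  A → A α₁ | ... | A α_m | β₁ | ... | β_n
is
  A  → β₁ A' | ... | β_n A'
  A' → α₁ A' | ... | α_m A' | ε

E → b - becomes E → b - E'
E → b becomes E → b E'
E → E E becomes E' → E E'
Add E' → ε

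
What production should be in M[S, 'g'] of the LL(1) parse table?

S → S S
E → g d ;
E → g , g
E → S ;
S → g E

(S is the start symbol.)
S → S S, S → g E

To find M[S, 'g'], we find productions for S where 'g' is in the predict set (PREDICT(N → α) = (FIRST(α) \ {ε}) ∪ (FOLLOW(N) if α ⇒* ε)).

Relevant sets:
  FIRST(S) = { 'g' }

S → S S: PREDICT = { 'g' }
  'g' is in predict set, so this production goes in M[S, 'g']
S → g E: PREDICT = { 'g' }
  'g' is in predict set, so this production goes in M[S, 'g']

M[S, 'g'] = S → S S, S → g E  (a multiply-defined cell — the grammar is not LL(1))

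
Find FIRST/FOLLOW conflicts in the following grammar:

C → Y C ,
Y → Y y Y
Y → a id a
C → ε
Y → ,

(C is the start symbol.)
A FIRST/FOLLOW conflict occurs when a non-terminal N has a nullable alternative N → β (β ⇒* ε) and another alternative N → α with FIRST(α) ∩ FOLLOW(N) ≠ ∅: on such a lookahead the parser cannot decide between expanding α and letting N vanish via β.

Nullable non-terminals: C.
FIRST sets used below: FIRST(Y) = { ',', 'a' }

C: nullable alternative(s) C → ε; FOLLOW(C) = { $, ',' }
  C → Y C ,: FIRST \ {ε} = { ',', 'a' } — overlaps FOLLOW(C) on { ',' }: CONFLICT
  C → ε: FIRST \ {ε} = { } — this is the only nullable alternative, skip

Y has no nullable alternative, so no FIRST/FOLLOW check is needed there.

So the grammar has 1 FIRST/FOLLOW conflict (marked CONFLICT above).

Answer: Yes. C → Y C ',' with FOLLOW(C) on { ',' }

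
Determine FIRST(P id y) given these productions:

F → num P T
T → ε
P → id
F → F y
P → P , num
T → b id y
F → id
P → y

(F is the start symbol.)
FIRST sets of the non-terminals involved (from the grammar, by fixed-point iteration):
  FIRST(P) = { 'id', 'y' }

To compute FIRST(P id y), process the symbols left to right:
Symbol P is a non-terminal. Add FIRST(P) \ {ε} = { 'id', 'y' }
P is not nullable (ε ∉ FIRST(P)), so stop here.
FIRST(P id y) = { 'id', 'y' }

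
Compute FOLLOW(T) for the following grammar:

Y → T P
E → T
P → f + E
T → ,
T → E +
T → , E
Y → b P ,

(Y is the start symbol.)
{ $, '+', ',', 'f' }

In Y → T P: T is followed by P, add FIRST(P) \ {ε} = { 'f' }
In E → T: T is at the end, add FOLLOW(E)

The FOLLOW sets referred to above (computed the same way, to a fixed point):
  FOLLOW(E) = { $, '+', ',', 'f' }

Taking the union: FOLLOW(T) = { $, '+', ',', 'f' }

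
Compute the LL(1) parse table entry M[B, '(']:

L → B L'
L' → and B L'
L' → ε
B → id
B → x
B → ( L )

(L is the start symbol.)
B → ( L )

To find M[B, '('], we find productions for B where '(' is in the predict set (PREDICT(N → α) = (FIRST(α) \ {ε}) ∪ (FOLLOW(N) if α ⇒* ε)).

B → id: PREDICT = { 'id' }
B → x: PREDICT = { 'x' }
B → ( L ): PREDICT = { '(' }
  '(' is in predict set, so this production goes in M[B, '(']

M[B, '('] = B → ( L )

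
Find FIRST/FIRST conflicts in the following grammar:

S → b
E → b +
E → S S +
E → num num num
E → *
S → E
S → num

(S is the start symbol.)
Yes. S → b / S → E on { 'b' }; S → E / S → num on { 'num' }; E → b '+' / E → S S '+' on { 'b' }; E → S S '+' / E → num num num on { 'num' }; E → S S '+' / E → '*' on { '*' }

A FIRST/FIRST conflict occurs when two productions N → α and N → β for the same non-terminal have FIRST(α) ∩ FIRST(β) ≠ ∅ (with ε ∈ FIRST of a nullable right-hand side, so two nullable alternatives also conflict).

FIRST sets of the non-terminals at (or reachable through a nullable prefix from) the front of some alternative:
  FIRST(E) = { '*', 'b', 'num' }
  FIRST(S) = { '*', 'b', 'num' }

Productions for S:
  S → b: FIRST = { 'b' }
  S → E: FIRST = { '*', 'b', 'num' }
  S → num: FIRST = { 'num' }
Productions for E:
  E → b +: FIRST = { 'b' }
  E → S S +: FIRST = { '*', 'b', 'num' }
  E → num num num: FIRST = { 'num' }
  E → *: FIRST = { '*' }

Conflict for S: S → b and S → E
  Overlap: { 'b' }
Conflict for S: S → E and S → num
  Overlap: { 'num' }
Conflict for E: E → b + and E → S S +
  Overlap: { 'b' }
Conflict for E: E → S S + and E → num num num
  Overlap: { 'num' }
Conflict for E: E → S S + and E → *
  Overlap: { '*' }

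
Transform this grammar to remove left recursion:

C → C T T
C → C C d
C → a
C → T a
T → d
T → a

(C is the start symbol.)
C is directly left-recursive. The standard transformation for
  A → A α₁ | ... | A α_m | β₁ | ... | β_n
is
  A  → β₁ A' | ... | β_n A'
  A' → α₁ A' | ... | α_m A' | ε

C → a becomes C → a C'
C → T a becomes C → T a C'
C → C T T becomes C' → T T C'
C → C C d becomes C' → C d C'
Add C' → ε

Productions for other non-terminals are unchanged:
  T → d
  T → a

Resulting grammar:
C → a C'
C → T a C'
C' → T T C'
C' → C d C'
C' → ε
T → d
T → a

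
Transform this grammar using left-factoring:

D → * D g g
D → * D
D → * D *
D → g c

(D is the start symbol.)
Left-factoring transforms A → αβ₁ | αβ₂ into A → αA' and A' → β₁ | β₂
(α is the longest common prefix among the alternatives). Repeat until
no nonterminal has two alternatives with a common prefix.

Round 1: D has alternatives sharing prefix '* D'. Introduce D': D → * D D'
  Add: D' → g g
  Add: D' → ε
  Add: D' → *

No remaining common prefixes — done.

Resulting grammar:
D → * D D'
D' → g g
D' → ε
D' → *
D → g c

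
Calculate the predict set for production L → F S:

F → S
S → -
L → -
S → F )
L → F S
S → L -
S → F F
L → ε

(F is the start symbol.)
{ '-' }

PREDICT(L → F S) = (FIRST(RHS) \ {ε}) ∪ (FOLLOW(L) if ε ∈ FIRST(RHS), i.e. RHS ⇒* ε)
FIRST(F) = { '-' }
FIRST(F S) = { '-' }
ε ∉ FIRST(F S), so FOLLOW(L) is not added.
PREDICT(L → F S) = { '-' }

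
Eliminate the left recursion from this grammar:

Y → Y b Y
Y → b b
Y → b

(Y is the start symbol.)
Y → b b Y'
Y → b Y'
Y' → b Y Y'
Y' → ε

Y is directly left-recursive. The standard transformation for
  A → A α₁ | ... | A α_m | β₁ | ... | β_n
is
  A  → β₁ A' | ... | β_n A'
  A' → α₁ A' | ... | α_m A' | ε

Y → b b becomes Y → b b Y'
Y → b becomes Y → b Y'
Y → Y b Y becomes Y' → b Y Y'
Add Y' → ε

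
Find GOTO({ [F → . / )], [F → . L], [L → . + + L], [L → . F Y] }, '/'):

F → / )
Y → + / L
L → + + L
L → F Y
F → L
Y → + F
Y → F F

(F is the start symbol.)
{ [F → / . )] }

GOTO(I, '/') = CLOSURE({ [A → αX.β] : [A → α.Xβ] ∈ I, X = '/' })

Items with dot before '/', with the dot advanced:
  [F → . / )] → [F → / . )]
Closure adds nothing (no advanced item has the dot before a non-terminal).

GOTO = { [F → / . )] }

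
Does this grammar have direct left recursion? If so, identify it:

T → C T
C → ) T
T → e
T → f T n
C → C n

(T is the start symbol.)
T → C T: starts with C
C → ) T: starts with ')'
T → e: starts with e
T → f T n: starts with f
C → C n: LEFT RECURSIVE (starts with C)

The grammar has direct left recursion on: C.

Answer: Yes, C is left-recursive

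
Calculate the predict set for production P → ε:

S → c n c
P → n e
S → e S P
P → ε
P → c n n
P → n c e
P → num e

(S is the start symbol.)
PREDICT(P → ε) = (FIRST(RHS) \ {ε}) ∪ (FOLLOW(P) if ε ∈ FIRST(RHS), i.e. RHS ⇒* ε)
The right-hand side is ε (FIRST(ε) = { ε }), so the predict set is FOLLOW(P) = { $, 'c', 'n', 'num' }
PREDICT(P → ε) = { $, 'c', 'n', 'num' }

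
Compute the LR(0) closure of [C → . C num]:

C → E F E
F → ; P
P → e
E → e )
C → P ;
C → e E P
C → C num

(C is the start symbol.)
{ [C → . C num], [C → . E F E], [C → . P ;], [C → . e E P], [E → . e )], [P → . e] }

Start with: [C → . C num]
  [C → . C num] has the dot before C: add [C → . E F E], [C → . P ;], [C → . e E P]
  [C → . E F E] has the dot before E: add [E → . e )]
  [C → . P ;] has the dot before P: add [P → . e]
No further items can be added.

CLOSURE = { [C → . C num], [C → . E F E], [C → . P ;], [C → . e E P], [E → . e )], [P → . e] }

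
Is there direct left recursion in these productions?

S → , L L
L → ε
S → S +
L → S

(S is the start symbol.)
Yes, S is left-recursive

S → , L L: starts with ','
L → ε: starts with ε
S → S +: LEFT RECURSIVE (starts with S)
L → S: starts with S

The grammar has direct left recursion on: S.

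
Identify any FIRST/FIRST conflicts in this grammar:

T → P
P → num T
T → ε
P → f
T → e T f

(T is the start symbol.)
A FIRST/FIRST conflict occurs when two productions N → α and N → β for the same non-terminal have FIRST(α) ∩ FIRST(β) ≠ ∅ (with ε ∈ FIRST of a nullable right-hand side, so two nullable alternatives also conflict).

FIRST sets of the non-terminals at (or reachable through a nullable prefix from) the front of some alternative:
  FIRST(P) = { 'f', 'num' }

Productions for T:
  T → P: FIRST = { 'f', 'num' }
  T → ε: FIRST = { ε }
  T → e T f: FIRST = { 'e' }
Productions for P:
  P → num T: FIRST = { 'num' }
  P → f: FIRST = { 'f' }

All alternatives of each non-terminal have pairwise disjoint FIRST sets.

Answer: No FIRST/FIRST conflicts.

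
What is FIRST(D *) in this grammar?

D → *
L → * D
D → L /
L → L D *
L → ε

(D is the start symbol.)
{ '*', '/' }

FIRST sets of the non-terminals involved (from the grammar, by fixed-point iteration):
  FIRST(D) = { '*', '/' }

To compute FIRST(D *), process the symbols left to right:
Symbol D is a non-terminal. Add FIRST(D) \ {ε} = { '*', '/' }
D is not nullable (ε ∉ FIRST(D)), so stop here.
FIRST(D *) = { '*', '/' }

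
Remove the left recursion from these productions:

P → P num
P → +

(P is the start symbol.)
P is directly left-recursive. The standard transformation for
  A → A α₁ | ... | A α_m | β₁ | ... | β_n
is
  A  → β₁ A' | ... | β_n A'
  A' → α₁ A' | ... | α_m A' | ε

P → + becomes P → + P'
P → P num becomes P' → num P'
Add P' → ε

Resulting grammar:
P → + P'
P' → num P'
P' → ε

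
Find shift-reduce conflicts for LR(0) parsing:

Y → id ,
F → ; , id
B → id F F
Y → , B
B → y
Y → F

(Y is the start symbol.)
No shift-reduce conflicts

A shift-reduce conflict occurs when an LR(0) state has both:
  - a complete (reduce) item [A → α .] (dot at the end), and
  - a shift item [B → β . c γ] (dot before a terminal).

Augment with Y' → Y and build the canonical LR(0) collection (I0 = CLOSURE({[Y' → . Y]}), then GOTO on every symbol after a dot until no new states appear). It has 14 states:
  I0: { [F → . ; , id], [Y → . , B], [Y → . F], [Y → . id ,], [Y' → . Y] }  — shift
  I1: { [B → . id F F], [B → . y], [Y → , . B] }  — shift
  I2: { [F → ; . , id] }  — shift
  I3: { [Y → F .] }  — reduce
  I4: { [Y' → Y .] }  — accept
  I5: { [Y → id . ,] }  — shift
  I6: { [Y → id , .] }  — reduce
  I7: { [F → ; , . id] }  — shift
  I8: { [F → ; , id .] }  — reduce
  I9: { [Y → , B .] }  — reduce
  I10: { [B → id . F F], [F → . ; , id] }  — shift
  I11: { [B → y .] }  — reduce
  I12: { [B → id F . F], [F → . ; , id] }  — shift
  I13: { [B → id F F .] }  — reduce

No state contains both a complete item and a shift item.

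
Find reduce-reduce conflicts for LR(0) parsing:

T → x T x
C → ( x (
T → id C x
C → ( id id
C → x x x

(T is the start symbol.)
No reduce-reduce conflicts

Augment with T' → T and build the canonical LR(0) collection (I0 = CLOSURE({[T' → . T]}), then GOTO on every symbol after a dot until no new states appear). It has 16 states:
  I0: { [T → . id C x], [T → . x T x], [T' → . T] }  — shift
  I1: { [T' → T .] }  — accept
  I2: { [C → . ( id id], [C → . ( x (], [C → . x x x], [T → id . C x] }  — shift
  I3: { [T → . id C x], [T → . x T x], [T → x . T x] }  — shift
  I4: { [T → x T . x] }  — shift
  I5: { [T → x T x .] }  — reduce
  I6: { [C → ( . id id], [C → ( . x (] }  — shift
  I7: { [T → id C . x] }  — shift
  I8: { [C → x . x x] }  — shift
  I9: { [C → x x . x] }  — shift
  I10: { [C → x x x .] }  — reduce
  I11: { [T → id C x .] }  — reduce
  I12: { [C → ( id . id] }  — shift
  I13: { [C → ( x . (] }  — shift
  I14: { [C → ( x ( .] }  — reduce
  I15: { [C → ( id id .] }  — reduce

No state contains more than one complete item.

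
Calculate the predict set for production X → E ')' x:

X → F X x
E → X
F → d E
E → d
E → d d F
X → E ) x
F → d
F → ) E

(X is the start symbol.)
{ ')', 'd' }

PREDICT(X → E ')' x) = (FIRST(RHS) \ {ε}) ∪ (FOLLOW(X) if ε ∈ FIRST(RHS), i.e. RHS ⇒* ε)
FIRST(E) = { ')', 'd' }
FIRST(E ')' x) = { ')', 'd' }
ε ∉ FIRST(E ')' x), so FOLLOW(X) is not added.
PREDICT(X → E ')' x) = { ')', 'd' }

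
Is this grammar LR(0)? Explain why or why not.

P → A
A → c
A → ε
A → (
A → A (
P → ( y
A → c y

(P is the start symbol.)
No. Shift-reduce conflict between [A → .] and [A → . (]

A grammar is LR(0) if no state in the canonical LR(0) collection has:
  - both a shift item (dot before a terminal) and a complete item (shift-reduce conflict), or
  - two or more complete items (reduce-reduce conflict; the accept item [P' → P .] counts as a complete item here).

Augment with P' → P and build the canonical LR(0) collection (I0 = CLOSURE({[P' → . P]}), then GOTO on every symbol after a dot until no new states appear). It has 8 states:
  I0: { [A → . (], [A → . A (], [A → . c y], [A → . c], [A → .], [P → . ( y], [P → . A], [P' → . P] }  — shift, reduce
  I1: { [A → ( .], [P → ( . y] }  — shift, reduce
  I2: { [A → A . (], [P → A .] }  — shift, reduce
  I3: { [P' → P .] }  — accept
  I4: { [A → c . y], [A → c .] }  — shift, reduce
  I5: { [A → c y .] }  — reduce
  I6: { [A → A ( .] }  — reduce
  I7: { [P → ( y .] }  — reduce

Conflict in state I0:
  Shift-reduce conflict between [A → .] and [A → . (]
So the grammar is NOT LR(0).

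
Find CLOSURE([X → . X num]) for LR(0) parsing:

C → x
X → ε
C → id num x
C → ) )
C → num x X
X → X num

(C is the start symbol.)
To compute CLOSURE, for each item [A → α.Bβ] where B is a non-terminal, add [B → .γ] for all productions B → γ; repeat for the newly added items until nothing changes.

Start with: [X → . X num]
  [X → . X num] has the dot before X: add [X → .]
No further items can be added.

CLOSURE = { [X → . X num], [X → .] }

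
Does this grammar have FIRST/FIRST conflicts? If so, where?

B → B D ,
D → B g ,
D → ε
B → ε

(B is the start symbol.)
No FIRST/FIRST conflicts.

A FIRST/FIRST conflict occurs when two productions N → α and N → β for the same non-terminal have FIRST(α) ∩ FIRST(β) ≠ ∅ (with ε ∈ FIRST of a nullable right-hand side, so two nullable alternatives also conflict).

FIRST sets of the non-terminals at (or reachable through a nullable prefix from) the front of some alternative:
  FIRST(B) = { ',', 'g', ε }
  FIRST(D) = { ',', 'g', ε }

Productions for B:
  B → B D ,: FIRST = { ',', 'g' }
  B → ε: FIRST = { ε }
Productions for D:
  D → B g ,: FIRST = { ',', 'g' }
  D → ε: FIRST = { ε }

All alternatives of each non-terminal have pairwise disjoint FIRST sets.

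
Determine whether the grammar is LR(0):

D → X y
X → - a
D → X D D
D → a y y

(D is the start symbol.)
A grammar is LR(0) if no state in the canonical LR(0) collection has:
  - both a shift item (dot before a terminal) and a complete item (shift-reduce conflict), or
  - two or more complete items (reduce-reduce conflict; the accept item [D' → D .] counts as a complete item here).

Augment with D' → D and build the canonical LR(0) collection (I0 = CLOSURE({[D' → . D]}), then GOTO on every symbol after a dot until no new states appear). It has 11 states:
  I0: { [D → . X D D], [D → . X y], [D → . a y y], [D' → . D], [X → . - a] }  — shift
  I1: { [X → - . a] }  — shift
  I2: { [D' → D .] }  — accept
  I3: { [D → . X D D], [D → . X y], [D → . a y y], [D → X . D D], [D → X . y], [X → . - a] }  — shift
  I4: { [D → a . y y] }  — shift
  I5: { [D → a y . y] }  — shift
  I6: { [D → a y y .] }  — reduce
  I7: { [D → . X D D], [D → . X y], [D → . a y y], [D → X D . D], [X → . - a] }  — shift
  I8: { [D → X y .] }  — reduce
  I9: { [D → X D D .] }  — reduce
  I10: { [X → - a .] }  — reduce

Every state is either a pure shift/goto state or contains exactly one complete item and nothing to shift — no conflicts. The grammar is LR(0).

Answer: Yes, the grammar is LR(0)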